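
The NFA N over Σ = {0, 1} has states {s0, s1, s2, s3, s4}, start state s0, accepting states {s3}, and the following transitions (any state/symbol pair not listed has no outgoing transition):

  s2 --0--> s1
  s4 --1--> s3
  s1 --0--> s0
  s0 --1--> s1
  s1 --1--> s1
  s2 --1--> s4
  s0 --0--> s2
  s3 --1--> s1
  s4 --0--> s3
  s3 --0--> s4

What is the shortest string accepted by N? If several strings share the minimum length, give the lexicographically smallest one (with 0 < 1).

010

A breadth-first search from s0 reaches an accepting state first via the path s0 → s2 → s4 → s3 on input 010.
No string of length < 3 is accepted (BFS exhausts all shorter strings without reaching an accepting state), and 010 is the lexicographically least accepting string of length 3.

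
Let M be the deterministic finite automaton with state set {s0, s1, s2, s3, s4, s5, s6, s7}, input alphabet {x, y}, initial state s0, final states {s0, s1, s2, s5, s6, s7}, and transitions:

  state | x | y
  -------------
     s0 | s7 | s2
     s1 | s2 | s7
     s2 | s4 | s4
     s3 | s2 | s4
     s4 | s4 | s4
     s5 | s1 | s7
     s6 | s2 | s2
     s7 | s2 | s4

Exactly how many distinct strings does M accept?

4

The useful subgraph on states {s0, s2, s7} is acyclic, so L(M) is finite; the longest accepting path visits 3 useful states, giving maximum string length 2.
Counting accepting paths from s0 by length: 1 of length 0, 2 of length 1, 1 of length 2. Total 4.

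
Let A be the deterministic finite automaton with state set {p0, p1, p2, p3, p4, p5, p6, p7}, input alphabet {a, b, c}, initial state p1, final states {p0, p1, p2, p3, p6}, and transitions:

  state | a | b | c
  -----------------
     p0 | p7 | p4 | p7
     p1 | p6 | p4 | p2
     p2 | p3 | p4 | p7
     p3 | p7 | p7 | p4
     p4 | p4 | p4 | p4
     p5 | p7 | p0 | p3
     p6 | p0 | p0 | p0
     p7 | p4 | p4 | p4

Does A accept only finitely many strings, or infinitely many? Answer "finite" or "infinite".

The useful states (reachable from p1 and able to reach an accepting state) are {p0, p1, p2, p3, p6}.
Restricted to these states the transition graph has no cycle, so every accepting path has bounded length and L is finite.

finite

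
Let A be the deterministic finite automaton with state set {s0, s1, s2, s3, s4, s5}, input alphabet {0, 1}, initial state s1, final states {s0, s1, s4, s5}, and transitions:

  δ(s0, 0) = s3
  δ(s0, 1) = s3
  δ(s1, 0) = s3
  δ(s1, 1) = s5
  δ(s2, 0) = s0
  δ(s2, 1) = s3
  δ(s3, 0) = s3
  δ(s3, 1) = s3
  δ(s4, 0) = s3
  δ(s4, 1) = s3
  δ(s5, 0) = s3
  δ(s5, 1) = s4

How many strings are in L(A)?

The useful subgraph on states {s1, s4, s5} is acyclic, so L(A) is finite; the longest accepting path visits 3 useful states, giving maximum string length 2.
Counting accepting paths from s1 by length: 1 of length 0, 1 of length 1, 1 of length 2. Total 3.

3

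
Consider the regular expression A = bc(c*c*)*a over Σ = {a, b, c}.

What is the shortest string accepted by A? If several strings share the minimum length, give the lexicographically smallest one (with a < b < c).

bca

By inspection of the expression, no string of length less than 3 matches, and bca is the lexicographically first match of length 3.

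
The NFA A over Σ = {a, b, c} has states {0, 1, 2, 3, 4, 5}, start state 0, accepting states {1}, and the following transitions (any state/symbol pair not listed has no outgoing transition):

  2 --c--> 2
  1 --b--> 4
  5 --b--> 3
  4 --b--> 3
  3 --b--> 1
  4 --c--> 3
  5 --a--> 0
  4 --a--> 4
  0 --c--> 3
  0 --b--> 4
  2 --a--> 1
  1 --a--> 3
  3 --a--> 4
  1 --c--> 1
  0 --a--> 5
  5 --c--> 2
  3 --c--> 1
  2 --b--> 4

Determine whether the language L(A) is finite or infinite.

infinite

State 1 is reachable from the start and can reach an accepting state, and it lies on the cycle 1 → 1.
Traversing that cycle any number of times yields accepted strings of unbounded length, so the language is infinite.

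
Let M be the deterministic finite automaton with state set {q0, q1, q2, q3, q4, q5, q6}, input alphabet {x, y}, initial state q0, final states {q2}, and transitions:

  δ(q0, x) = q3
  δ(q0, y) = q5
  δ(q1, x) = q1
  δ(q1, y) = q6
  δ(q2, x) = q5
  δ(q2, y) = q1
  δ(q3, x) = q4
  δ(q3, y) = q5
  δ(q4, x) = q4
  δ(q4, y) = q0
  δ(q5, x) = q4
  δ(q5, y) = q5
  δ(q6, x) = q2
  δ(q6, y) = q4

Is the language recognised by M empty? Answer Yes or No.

The states reachable from the start state are {q0, q3, q4, q5}.
None of the accepting states {q2} is reachable, so no string is accepted and L(M) = ∅.

Yes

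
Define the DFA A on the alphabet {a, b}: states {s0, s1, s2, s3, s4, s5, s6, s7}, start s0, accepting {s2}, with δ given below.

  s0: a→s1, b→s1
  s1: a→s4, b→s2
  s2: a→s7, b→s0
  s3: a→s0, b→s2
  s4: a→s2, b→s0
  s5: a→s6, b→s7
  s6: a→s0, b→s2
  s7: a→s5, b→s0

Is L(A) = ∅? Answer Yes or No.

The string ab is accepted: the run s0 → s1 → s2 ends in the accepting state s2.
Since at least one string is accepted, L(A) is not empty.

No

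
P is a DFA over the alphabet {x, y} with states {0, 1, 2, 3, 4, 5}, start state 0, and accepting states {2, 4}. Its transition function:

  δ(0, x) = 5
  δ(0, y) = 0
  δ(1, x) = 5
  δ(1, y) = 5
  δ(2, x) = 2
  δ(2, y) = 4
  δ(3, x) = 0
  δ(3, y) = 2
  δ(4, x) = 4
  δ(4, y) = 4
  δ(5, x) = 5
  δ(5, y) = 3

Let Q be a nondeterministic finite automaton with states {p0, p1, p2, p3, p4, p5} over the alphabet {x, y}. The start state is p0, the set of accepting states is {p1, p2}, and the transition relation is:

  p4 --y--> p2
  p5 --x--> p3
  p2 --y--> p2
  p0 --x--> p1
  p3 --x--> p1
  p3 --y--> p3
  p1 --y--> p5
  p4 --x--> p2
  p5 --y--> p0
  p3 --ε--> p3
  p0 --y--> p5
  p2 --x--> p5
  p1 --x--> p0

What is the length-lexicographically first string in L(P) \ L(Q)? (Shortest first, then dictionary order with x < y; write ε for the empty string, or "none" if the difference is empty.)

The string xyy is accepted by P but not by Q.
No shorter string lies in the difference, and xyy is the lexicographically first length-3 string in L(P) \ L(Q).

xyy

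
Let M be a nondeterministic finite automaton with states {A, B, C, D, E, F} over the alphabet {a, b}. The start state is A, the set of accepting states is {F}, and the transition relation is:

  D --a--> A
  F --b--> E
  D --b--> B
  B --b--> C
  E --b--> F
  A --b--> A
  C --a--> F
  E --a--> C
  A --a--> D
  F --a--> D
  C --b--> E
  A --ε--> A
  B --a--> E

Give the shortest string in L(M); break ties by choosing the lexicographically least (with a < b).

A breadth-first search from A reaches an accepting state first via the path A → D → B → E → F on input abab.
No string of length < 4 is accepted (BFS exhausts all shorter strings without reaching an accepting state), and abab is the lexicographically least accepting string of length 4.

abab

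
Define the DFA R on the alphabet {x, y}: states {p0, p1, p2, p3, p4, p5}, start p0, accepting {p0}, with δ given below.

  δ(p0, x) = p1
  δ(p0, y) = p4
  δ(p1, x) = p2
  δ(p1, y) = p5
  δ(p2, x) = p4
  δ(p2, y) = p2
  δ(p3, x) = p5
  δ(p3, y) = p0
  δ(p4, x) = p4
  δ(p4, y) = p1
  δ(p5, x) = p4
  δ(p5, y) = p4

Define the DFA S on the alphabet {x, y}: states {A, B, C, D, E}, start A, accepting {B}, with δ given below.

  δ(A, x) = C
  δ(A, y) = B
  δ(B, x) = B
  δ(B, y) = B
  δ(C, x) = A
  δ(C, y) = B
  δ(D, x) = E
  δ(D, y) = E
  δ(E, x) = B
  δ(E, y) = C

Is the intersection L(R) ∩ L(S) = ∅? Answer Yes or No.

Exploring the product automaton R × S from the start pair (p0, A), following both machines on each input symbol, reaches 9 state pairs: (p0, A), (p1, C), (p4, B), (p2, A), (p5, B), (p1, B), (p4, C), (p2, B), (p4, A).
R accepts in {p0} and S accepts in {B}; no reachable pair has both components accepting, so no string drives both machines to acceptance simultaneously and L(R) ∩ L(S) = ∅.
So no string is accepted by both, and the intersection is empty.

Yes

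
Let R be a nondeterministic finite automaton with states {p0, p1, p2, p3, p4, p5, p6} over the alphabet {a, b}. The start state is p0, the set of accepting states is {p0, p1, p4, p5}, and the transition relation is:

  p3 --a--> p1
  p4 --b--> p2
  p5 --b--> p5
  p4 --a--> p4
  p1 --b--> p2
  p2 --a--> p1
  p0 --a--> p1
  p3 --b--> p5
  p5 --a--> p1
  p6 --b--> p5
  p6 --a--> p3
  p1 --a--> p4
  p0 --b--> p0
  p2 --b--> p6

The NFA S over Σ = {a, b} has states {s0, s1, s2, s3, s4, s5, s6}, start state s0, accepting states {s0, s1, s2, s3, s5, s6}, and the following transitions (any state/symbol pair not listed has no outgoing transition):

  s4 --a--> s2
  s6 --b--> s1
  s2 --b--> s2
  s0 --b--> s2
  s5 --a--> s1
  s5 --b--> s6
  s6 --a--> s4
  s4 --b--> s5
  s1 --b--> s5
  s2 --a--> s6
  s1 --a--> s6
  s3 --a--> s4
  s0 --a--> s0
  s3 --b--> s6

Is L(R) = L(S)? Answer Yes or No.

The string baa is accepted by R but rejected by S.
So L(R) ≠ L(S).

No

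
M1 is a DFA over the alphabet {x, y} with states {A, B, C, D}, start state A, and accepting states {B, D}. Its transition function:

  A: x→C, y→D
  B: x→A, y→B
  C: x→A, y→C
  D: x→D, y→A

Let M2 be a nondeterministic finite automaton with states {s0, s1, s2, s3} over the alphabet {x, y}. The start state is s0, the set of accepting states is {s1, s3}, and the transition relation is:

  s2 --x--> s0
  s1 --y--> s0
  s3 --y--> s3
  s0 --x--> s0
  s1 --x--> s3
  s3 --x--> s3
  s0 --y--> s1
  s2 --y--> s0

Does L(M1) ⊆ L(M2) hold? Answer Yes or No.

Exploring the product automaton M1 × M2 from the start pair (A, s0), following both machines on each input symbol, reaches 7 state pairs: (A, s0), (C, s0), (D, s1), (C, s1), (D, s3), (A, s3), (C, s3).
M1 accepts in {B, D} and M2 accepts in {s1, s3}. The reachable pairs whose M1-component is accepting are (D, s1), (D, s3); in each of them the M2-component is accepting too, so the product for L(M1) \ L(M2) (M1-component accepting, M2-component rejecting) has no reachable accepting pair and the difference is empty.
Hence every string in L(M1) is also in L(M2).

Yes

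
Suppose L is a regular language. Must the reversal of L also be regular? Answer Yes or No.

Yes

Reverse every transition of an NFA for L, make the old start state the unique accepting state, and add a fresh start state with ε-moves to the old accepting states; this NFA accepts Lᴿ.
So the regular languages are closed under reversal.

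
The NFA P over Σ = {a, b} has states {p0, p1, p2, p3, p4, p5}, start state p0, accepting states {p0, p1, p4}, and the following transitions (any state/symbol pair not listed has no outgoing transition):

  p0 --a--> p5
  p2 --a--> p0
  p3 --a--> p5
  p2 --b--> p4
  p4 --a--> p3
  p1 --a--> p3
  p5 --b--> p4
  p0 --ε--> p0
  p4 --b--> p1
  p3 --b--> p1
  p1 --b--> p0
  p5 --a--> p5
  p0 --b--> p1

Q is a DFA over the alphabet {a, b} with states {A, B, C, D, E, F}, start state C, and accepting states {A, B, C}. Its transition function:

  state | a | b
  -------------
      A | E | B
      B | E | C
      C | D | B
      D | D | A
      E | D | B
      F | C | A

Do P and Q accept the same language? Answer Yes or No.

Exploring the product automaton P × Q from the start pair (p0, C), following both machines on each input symbol, reaches 5 state pairs: (p0, C), (p5, D), (p1, B), (p4, A), (p3, E).
P accepts in {p0, p1, p4} and Q accepts in {A, B, C}. In every reachable pair the two components are either both accepting — (p0, C), (p1, B), (p4, A) — or both non-accepting, so no string is accepted by exactly one of the machines: L(P) \ L(Q) and L(Q) \ L(P) are both empty.
Hence every string is accepted by P iff it is accepted by Q, and the two languages coincide.

Yes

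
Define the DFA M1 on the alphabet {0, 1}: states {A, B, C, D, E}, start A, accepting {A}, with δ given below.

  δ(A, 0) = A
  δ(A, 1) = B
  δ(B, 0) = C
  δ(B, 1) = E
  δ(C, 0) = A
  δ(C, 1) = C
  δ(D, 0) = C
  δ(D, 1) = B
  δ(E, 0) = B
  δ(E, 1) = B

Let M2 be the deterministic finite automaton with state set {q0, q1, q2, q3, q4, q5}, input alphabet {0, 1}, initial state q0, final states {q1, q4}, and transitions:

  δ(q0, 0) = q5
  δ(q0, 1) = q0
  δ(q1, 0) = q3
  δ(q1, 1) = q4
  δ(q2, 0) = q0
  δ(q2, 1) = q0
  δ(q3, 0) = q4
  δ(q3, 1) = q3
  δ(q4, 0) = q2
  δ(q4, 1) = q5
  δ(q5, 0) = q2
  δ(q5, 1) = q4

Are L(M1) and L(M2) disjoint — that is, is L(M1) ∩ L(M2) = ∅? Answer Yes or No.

Exploring the product automaton M1 × M2 from the start pair (A, q0), following both machines on each input symbol, reaches 14 state pairs: (A, q0), (A, q5), (B, q0), (A, q2), (B, q4), (C, q5), (E, q0), (C, q2), (E, q5), (C, q4), (B, q5), (C, q0), (B, q2), (E, q4).
M1 accepts in {A} and M2 accepts in {q1, q4}; no reachable pair has both components accepting, so no string drives both machines to acceptance simultaneously and L(M1) ∩ L(M2) = ∅.
So no string is accepted by both, and the intersection is empty.

Yes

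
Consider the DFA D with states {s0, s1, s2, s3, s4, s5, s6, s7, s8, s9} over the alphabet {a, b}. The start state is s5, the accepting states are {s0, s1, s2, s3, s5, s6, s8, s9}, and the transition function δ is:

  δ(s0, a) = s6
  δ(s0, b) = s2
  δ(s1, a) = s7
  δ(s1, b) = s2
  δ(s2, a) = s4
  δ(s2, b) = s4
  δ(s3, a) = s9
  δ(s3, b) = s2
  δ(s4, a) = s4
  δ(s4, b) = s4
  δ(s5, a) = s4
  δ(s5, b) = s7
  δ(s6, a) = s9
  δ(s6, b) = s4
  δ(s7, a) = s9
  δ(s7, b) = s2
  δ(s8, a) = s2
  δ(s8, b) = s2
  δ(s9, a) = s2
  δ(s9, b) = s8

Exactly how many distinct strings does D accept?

7

The useful subgraph on states {s2, s5, s7, s8, s9} is acyclic, so L(D) is finite; the longest accepting path visits 5 useful states, giving maximum string length 4.
Counting accepting paths from s5 by length: 1 of length 0, 2 of length 2, 2 of length 3, 2 of length 4. Total 7.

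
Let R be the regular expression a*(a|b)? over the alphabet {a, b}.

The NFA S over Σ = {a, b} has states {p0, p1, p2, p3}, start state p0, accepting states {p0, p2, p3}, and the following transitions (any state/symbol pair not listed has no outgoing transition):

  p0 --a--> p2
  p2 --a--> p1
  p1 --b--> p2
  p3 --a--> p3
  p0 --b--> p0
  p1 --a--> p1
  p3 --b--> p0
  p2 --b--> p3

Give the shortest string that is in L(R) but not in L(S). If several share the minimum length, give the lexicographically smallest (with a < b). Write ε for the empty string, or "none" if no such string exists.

The string aa is accepted by R but not by S.
No shorter string lies in the difference, and aa is the lexicographically first length-2 string in L(R) \ L(S).

aa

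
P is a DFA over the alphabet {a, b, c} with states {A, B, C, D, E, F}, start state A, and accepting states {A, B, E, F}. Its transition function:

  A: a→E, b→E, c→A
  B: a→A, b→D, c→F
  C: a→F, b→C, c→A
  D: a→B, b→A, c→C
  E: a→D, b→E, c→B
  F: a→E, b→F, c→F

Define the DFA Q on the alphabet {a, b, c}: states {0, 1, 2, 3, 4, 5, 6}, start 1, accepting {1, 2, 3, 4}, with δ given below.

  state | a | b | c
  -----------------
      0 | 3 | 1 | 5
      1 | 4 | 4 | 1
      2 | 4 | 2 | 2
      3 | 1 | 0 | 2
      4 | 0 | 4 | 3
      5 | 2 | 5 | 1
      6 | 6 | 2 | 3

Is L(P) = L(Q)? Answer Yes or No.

Exploring the product automaton P × Q from the start pair (A, 1), following both machines on each input symbol, reaches 6 state pairs: (A, 1), (E, 4), (D, 0), (B, 3), (C, 5), (F, 2).
P accepts in {A, B, E, F} and Q accepts in {1, 2, 3, 4}. In every reachable pair the two components are either both accepting — (A, 1), (E, 4), (B, 3), (F, 2) — or both non-accepting, so no string is accepted by exactly one of the machines: L(P) \ L(Q) and L(Q) \ L(P) are both empty.
Hence every string is accepted by P iff it is accepted by Q, and the two languages coincide.

Yes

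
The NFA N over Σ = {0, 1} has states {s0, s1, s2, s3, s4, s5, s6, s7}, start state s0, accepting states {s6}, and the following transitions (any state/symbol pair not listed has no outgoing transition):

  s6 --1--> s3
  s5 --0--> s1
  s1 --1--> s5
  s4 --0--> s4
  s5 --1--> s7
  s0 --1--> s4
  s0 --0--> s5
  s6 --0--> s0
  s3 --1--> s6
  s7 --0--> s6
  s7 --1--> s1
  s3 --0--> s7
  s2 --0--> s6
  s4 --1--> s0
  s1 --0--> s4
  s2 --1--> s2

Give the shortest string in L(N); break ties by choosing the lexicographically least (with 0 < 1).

010

A breadth-first search from s0 reaches an accepting state first via the path s0 → s5 → s7 → s6 on input 010.
No string of length < 3 is accepted (BFS exhausts all shorter strings without reaching an accepting state), and 010 is the lexicographically least accepting string of length 3.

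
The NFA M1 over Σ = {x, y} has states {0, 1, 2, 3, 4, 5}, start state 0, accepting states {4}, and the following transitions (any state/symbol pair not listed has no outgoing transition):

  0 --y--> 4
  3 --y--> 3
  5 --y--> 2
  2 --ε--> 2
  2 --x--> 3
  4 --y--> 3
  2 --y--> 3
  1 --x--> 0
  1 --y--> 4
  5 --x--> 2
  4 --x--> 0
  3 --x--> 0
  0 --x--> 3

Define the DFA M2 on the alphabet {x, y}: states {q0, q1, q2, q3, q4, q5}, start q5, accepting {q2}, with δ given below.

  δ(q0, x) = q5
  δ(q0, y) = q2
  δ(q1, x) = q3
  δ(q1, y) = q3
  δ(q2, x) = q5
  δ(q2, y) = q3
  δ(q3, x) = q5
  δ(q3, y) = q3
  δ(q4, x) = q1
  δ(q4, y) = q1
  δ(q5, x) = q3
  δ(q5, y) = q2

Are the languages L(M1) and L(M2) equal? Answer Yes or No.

Yes

Exploring the product automaton M1 × M2 from the start pair (0, q5), following both machines on each input symbol, reaches 3 state pairs: (0, q5), (3, q3), (4, q2).
M1 accepts in {4} and M2 accepts in {q2}. In every reachable pair the two components are either both accepting — (4, q2) — or both non-accepting, so no string is accepted by exactly one of the machines: L(M1) \ L(M2) and L(M2) \ L(M1) are both empty.
Hence every string is accepted by M1 iff it is accepted by M2, and the two languages coincide.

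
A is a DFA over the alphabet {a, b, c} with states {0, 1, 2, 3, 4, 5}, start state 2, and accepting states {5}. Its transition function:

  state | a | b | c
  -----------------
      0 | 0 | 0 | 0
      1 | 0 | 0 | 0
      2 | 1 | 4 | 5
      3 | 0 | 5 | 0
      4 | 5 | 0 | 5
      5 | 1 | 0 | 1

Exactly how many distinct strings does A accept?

The useful subgraph on states {2, 4, 5} is acyclic, so L(A) is finite; the longest accepting path visits 3 useful states, giving maximum string length 2.
Counting accepting paths from 2 by length: 1 of length 1, 2 of length 2. Total 3.

3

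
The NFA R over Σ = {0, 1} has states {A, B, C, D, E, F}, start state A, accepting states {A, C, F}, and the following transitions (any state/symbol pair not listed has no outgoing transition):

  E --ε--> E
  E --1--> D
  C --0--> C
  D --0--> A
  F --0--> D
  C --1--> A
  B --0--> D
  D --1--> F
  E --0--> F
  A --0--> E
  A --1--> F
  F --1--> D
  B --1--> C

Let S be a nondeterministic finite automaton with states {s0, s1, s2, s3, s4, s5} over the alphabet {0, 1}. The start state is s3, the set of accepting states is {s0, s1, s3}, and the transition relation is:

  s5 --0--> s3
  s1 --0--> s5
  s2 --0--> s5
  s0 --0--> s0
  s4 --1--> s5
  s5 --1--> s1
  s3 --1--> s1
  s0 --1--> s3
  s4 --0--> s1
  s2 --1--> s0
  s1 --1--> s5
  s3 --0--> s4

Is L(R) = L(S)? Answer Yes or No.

Yes

Exploring the product automaton R × S from the start pair (A, s3), following both machines on each input symbol, reaches 4 state pairs: (A, s3), (E, s4), (F, s1), (D, s5).
R accepts in {A, C, F} and S accepts in {s0, s1, s3}. In every reachable pair the two components are either both accepting — (A, s3), (F, s1) — or both non-accepting, so no string is accepted by exactly one of the machines: L(R) \ L(S) and L(S) \ L(R) are both empty.
Hence every string is accepted by R iff it is accepted by S, and the two languages coincide.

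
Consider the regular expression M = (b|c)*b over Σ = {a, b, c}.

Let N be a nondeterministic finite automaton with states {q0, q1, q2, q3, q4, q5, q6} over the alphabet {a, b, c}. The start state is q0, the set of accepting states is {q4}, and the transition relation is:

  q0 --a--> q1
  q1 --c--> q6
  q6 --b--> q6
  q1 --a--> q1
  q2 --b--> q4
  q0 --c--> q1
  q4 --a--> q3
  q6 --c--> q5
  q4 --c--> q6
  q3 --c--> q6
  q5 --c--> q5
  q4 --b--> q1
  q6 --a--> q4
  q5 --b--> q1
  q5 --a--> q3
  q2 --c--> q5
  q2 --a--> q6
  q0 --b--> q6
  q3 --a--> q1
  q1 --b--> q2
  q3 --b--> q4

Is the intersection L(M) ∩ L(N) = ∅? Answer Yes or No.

The string cbb is accepted by both M and N.
Hence L(M) ∩ L(N) ≠ ∅.

No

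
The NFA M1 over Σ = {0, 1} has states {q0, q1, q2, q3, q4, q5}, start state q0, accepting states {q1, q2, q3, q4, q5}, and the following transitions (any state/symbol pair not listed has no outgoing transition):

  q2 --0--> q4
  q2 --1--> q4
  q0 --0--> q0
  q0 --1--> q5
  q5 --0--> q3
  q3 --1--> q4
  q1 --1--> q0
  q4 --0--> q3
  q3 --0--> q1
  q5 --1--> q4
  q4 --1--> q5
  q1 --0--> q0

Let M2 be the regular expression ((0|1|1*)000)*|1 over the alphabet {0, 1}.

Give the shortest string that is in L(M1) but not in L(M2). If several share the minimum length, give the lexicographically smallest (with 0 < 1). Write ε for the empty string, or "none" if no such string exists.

01

The string 01 is accepted by M1 but not by M2.
No shorter string lies in the difference, and 01 is the lexicographically first length-2 string in L(M1) \ L(M2).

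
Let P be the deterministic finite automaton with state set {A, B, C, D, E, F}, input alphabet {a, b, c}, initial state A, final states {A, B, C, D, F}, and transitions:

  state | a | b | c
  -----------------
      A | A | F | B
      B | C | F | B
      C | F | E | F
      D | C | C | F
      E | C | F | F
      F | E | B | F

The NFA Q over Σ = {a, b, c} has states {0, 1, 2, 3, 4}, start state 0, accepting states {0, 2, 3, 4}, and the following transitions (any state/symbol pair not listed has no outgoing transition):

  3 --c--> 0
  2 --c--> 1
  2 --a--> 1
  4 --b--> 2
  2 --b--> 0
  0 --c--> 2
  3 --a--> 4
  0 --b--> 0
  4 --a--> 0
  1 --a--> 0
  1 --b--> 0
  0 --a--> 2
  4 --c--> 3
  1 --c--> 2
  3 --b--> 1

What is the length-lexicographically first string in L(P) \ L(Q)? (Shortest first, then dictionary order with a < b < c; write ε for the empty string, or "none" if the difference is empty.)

The string aa is accepted by P but not by Q.
No shorter string lies in the difference, and aa is the lexicographically first length-2 string in L(P) \ L(Q).

aa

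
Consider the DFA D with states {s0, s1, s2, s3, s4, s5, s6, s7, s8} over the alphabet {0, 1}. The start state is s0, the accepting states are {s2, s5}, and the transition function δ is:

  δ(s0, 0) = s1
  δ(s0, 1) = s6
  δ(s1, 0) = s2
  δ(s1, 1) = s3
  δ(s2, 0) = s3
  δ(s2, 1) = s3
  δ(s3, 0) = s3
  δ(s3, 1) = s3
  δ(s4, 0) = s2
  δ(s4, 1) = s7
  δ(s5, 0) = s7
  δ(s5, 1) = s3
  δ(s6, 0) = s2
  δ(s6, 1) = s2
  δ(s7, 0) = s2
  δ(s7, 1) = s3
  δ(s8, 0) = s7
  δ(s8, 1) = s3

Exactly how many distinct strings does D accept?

The useful subgraph on states {s0, s1, s2, s6} is acyclic, so L(D) is finite; the longest accepting path visits 3 useful states, giving maximum string length 2.
Counting accepting paths from s0 by length: 3 of length 2. Total 3.

3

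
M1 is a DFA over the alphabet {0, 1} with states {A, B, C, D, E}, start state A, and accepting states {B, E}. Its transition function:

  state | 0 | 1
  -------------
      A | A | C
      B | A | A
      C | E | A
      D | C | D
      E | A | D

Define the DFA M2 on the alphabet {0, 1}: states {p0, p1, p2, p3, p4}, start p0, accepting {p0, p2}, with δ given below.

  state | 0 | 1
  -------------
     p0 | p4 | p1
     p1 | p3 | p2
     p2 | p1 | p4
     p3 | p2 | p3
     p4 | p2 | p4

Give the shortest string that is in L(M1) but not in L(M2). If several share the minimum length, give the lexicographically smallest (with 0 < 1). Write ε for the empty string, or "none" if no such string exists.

10

The string 10 is accepted by M1 but not by M2.
No shorter string lies in the difference, and 10 is the lexicographically first length-2 string in L(M1) \ L(M2).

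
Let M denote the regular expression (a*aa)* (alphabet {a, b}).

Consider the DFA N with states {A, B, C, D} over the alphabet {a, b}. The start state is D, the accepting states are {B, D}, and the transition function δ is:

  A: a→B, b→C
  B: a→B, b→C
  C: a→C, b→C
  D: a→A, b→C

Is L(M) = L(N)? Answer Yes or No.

Converting the expression M to a DFA (subset construction, then merging equivalent states) gives the minimal DFA with states {m0, m1, m2, m3}, start state m0, accepting states {m0, m3} and transitions m0: a→m1, b→m2; m1: a→m3, b→m2; m2: a→m2, b→m2; m3: a→m3, b→m2.
Exploring the product automaton M × N from the start pair (m0, D), following both machines on each input symbol, reaches 4 state pairs: (m0, D), (m1, A), (m2, C), (m3, B).
M accepts in {m0, m3} and N accepts in {B, D}. In every reachable pair the two components are either both accepting — (m0, D), (m3, B) — or both non-accepting, so no string is accepted by exactly one of the machines: L(M) \ L(N) and L(N) \ L(M) are both empty.
Hence every string is accepted by M iff it is accepted by N, and the two languages coincide.

Yes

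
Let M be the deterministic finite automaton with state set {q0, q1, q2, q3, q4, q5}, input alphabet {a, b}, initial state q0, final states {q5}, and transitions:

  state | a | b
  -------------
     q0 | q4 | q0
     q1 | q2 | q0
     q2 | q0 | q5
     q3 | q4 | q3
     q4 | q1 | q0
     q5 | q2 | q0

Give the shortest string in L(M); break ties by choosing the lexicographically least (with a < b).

A breadth-first search from q0 reaches an accepting state first via the path q0 → q4 → q1 → q2 → q5 on input aaab.
No string of length < 4 is accepted (BFS exhausts all shorter strings without reaching an accepting state), and aaab is the lexicographically least accepting string of length 4.

aaab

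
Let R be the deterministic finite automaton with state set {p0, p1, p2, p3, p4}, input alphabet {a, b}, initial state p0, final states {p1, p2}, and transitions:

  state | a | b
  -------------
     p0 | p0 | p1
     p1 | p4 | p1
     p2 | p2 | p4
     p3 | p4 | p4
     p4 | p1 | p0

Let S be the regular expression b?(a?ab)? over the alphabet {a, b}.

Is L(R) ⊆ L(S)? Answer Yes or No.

No

The string bb is in L(R) but not in L(S).
So L(R) ⊄ L(S).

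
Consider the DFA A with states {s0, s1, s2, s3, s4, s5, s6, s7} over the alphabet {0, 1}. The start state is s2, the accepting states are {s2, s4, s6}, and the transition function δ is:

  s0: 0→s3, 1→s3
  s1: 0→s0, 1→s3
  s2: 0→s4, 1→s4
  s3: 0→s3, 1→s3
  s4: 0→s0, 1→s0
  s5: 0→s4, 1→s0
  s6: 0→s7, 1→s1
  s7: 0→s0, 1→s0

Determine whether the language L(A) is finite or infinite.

finite

The useful states (reachable from s2 and able to reach an accepting state) are {s2, s4}.
Restricted to these states the transition graph has no cycle, so every accepting path has bounded length and L is finite.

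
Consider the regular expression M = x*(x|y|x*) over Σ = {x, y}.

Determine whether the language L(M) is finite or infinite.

The expression contains a Kleene star applied to a subexpression that matches at least one nonempty string, so it matches strings of unbounded length.
Hence L(M) is infinite.

infinite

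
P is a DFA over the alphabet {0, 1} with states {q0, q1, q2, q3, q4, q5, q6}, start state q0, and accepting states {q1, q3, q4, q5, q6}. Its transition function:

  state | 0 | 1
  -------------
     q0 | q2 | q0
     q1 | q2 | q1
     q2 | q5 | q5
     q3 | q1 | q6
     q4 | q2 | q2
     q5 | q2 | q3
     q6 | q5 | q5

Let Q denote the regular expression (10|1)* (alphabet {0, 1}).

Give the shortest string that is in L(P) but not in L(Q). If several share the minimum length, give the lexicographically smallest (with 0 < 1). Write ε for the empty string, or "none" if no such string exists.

00

The string 00 is accepted by P but not by Q.
No shorter string lies in the difference, and 00 is the lexicographically first length-2 string in L(P) \ L(Q).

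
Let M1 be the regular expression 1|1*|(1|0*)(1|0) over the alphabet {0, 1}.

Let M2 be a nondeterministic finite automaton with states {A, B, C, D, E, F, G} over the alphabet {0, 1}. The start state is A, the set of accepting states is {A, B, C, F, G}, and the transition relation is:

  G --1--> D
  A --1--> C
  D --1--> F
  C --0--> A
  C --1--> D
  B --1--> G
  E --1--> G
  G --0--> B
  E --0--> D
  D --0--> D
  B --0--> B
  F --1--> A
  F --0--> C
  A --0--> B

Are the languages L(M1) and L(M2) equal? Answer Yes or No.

No

The string 11 is accepted by M1 but rejected by M2.
So L(M1) ≠ L(M2).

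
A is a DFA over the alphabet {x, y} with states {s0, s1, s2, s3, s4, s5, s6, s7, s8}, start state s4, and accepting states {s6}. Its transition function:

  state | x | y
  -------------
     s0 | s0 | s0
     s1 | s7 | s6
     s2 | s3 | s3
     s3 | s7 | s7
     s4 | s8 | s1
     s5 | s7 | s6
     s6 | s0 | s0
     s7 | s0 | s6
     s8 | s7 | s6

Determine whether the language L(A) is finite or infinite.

finite

The useful states (reachable from s4 and able to reach an accepting state) are {s1, s4, s6, s7, s8}.
Restricted to these states the transition graph has no cycle, so every accepting path has bounded length and L is finite.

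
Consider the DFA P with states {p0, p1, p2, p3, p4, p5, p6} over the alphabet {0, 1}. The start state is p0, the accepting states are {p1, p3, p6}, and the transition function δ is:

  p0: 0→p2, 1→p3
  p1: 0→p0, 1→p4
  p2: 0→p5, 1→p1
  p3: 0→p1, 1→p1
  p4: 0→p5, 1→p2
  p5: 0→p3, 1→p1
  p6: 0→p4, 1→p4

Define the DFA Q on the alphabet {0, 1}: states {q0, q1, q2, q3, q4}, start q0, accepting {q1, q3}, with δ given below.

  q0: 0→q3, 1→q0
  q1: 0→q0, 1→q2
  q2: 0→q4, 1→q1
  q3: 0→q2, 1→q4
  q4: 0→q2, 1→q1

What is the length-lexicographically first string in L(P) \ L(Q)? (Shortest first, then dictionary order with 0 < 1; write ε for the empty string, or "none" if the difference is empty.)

The string 1 is accepted by P but not by Q.
No shorter string lies in the difference, and 1 is the lexicographically first length-1 string in L(P) \ L(Q).

1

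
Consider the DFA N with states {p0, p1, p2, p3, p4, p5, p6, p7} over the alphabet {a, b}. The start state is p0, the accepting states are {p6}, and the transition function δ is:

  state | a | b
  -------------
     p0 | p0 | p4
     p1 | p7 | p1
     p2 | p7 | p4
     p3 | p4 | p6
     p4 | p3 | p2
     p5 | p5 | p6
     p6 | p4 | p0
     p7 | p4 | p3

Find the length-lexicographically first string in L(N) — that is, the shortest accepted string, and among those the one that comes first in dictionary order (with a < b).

bab

A breadth-first search from p0 reaches an accepting state first via the path p0 → p4 → p3 → p6 on input bab.
No string of length < 3 is accepted (BFS exhausts all shorter strings without reaching an accepting state), and bab is the lexicographically least accepting string of length 3.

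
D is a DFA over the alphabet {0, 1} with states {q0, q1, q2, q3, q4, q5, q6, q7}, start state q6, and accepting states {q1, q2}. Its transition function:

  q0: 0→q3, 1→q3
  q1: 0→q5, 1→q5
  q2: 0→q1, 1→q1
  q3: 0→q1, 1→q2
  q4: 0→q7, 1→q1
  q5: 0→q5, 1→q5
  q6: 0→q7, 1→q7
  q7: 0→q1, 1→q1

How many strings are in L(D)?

The useful subgraph on states {q1, q6, q7} is acyclic, so L(D) is finite; the longest accepting path visits 3 useful states, giving maximum string length 2.
Counting accepting paths from q6 by length: 4 of length 2. Total 4.

4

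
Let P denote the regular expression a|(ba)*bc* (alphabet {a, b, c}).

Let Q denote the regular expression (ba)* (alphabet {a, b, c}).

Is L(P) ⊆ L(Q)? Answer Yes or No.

No

The string a is in L(P) but not in L(Q).
So L(P) ⊄ L(Q).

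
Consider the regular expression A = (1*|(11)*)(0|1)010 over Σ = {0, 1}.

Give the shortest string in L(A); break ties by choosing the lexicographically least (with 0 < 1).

0010

By inspection of the expression, no string of length less than 4 matches, and 0010 is the lexicographically first match of length 4.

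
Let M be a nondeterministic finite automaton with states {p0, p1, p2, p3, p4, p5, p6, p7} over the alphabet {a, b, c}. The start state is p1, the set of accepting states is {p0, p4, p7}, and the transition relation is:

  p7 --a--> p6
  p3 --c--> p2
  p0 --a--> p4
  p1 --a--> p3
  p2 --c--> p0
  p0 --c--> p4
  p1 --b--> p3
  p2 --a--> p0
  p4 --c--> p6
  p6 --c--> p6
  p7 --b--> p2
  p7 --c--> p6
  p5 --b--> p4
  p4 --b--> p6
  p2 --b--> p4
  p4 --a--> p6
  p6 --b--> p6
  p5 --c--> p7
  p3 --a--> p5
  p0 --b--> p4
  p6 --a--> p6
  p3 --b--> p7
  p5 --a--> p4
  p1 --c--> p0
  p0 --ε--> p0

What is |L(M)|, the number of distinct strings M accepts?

The useful subgraph on states {p0, p1, p2, p3, p4, p5, p7} is acyclic, so L(M) is finite; the longest accepting path visits 7 useful states, giving maximum string length 6.
Counting accepting paths from p1 by length: 1 of length 1, 5 of length 2, 12 of length 3, 18 of length 4, 18 of length 5, 12 of length 6. Total 66.

66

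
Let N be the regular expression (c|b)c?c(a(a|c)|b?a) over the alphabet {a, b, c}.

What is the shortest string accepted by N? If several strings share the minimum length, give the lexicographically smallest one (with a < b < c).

By inspection of the expression, no string of length less than 3 matches, and bca is the lexicographically first match of length 3.

bca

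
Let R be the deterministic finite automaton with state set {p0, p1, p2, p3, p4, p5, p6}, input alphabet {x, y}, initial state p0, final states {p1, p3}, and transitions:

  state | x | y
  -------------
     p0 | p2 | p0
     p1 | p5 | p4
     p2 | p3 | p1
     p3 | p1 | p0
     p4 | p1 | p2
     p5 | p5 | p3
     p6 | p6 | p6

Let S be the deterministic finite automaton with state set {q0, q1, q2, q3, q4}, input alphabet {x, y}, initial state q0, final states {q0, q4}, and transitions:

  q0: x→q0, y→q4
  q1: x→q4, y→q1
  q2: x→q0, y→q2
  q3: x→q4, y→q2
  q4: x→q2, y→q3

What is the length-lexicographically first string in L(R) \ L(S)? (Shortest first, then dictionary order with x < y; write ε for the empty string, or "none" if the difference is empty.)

yxy

The string yxy is accepted by R but not by S.
No shorter string lies in the difference, and yxy is the lexicographically first length-3 string in L(R) \ L(S).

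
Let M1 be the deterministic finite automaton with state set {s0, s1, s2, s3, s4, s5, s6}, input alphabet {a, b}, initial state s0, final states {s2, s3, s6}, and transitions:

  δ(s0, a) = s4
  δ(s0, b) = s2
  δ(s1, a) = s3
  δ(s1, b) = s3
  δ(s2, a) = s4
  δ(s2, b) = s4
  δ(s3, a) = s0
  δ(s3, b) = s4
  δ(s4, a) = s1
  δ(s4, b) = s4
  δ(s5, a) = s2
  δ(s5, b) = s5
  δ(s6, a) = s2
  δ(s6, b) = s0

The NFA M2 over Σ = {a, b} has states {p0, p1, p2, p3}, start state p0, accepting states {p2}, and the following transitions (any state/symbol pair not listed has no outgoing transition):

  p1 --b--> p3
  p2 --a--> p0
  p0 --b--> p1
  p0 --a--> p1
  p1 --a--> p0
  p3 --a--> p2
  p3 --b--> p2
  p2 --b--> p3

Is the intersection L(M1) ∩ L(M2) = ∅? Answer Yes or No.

Yes

Exploring the product automaton M1 × M2 from the start pair (s0, p0), following both machines on each input symbol, reaches 15 state pairs: (s0, p0), (s4, p1), (s2, p1), (s1, p0), (s4, p3), (s4, p0), (s3, p1), (s1, p2), (s4, p2), (s1, p1), (s3, p0), (s3, p3), (s0, p1), (s0, p2), (s2, p3).
M1 accepts in {s2, s3, s6} and M2 accepts in {p2}; no reachable pair has both components accepting, so no string drives both machines to acceptance simultaneously and L(M1) ∩ L(M2) = ∅.
So no string is accepted by both, and the intersection is empty.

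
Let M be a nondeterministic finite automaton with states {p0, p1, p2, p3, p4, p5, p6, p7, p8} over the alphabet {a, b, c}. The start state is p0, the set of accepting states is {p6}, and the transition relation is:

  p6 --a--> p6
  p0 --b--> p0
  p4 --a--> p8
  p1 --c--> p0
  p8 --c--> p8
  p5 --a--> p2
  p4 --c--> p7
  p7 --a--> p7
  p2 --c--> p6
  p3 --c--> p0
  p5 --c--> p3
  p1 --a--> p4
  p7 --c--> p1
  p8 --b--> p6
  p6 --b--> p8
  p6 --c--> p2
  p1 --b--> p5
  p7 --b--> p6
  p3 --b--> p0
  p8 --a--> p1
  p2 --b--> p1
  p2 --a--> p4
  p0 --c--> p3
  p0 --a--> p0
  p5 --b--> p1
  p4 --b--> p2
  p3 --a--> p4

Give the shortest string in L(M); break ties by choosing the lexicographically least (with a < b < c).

caab

A breadth-first search from p0 reaches an accepting state first via the path p0 → p3 → p4 → p8 → p6 on input caab.
No string of length < 4 is accepted (BFS exhausts all shorter strings without reaching an accepting state), and caab is the lexicographically least accepting string of length 4.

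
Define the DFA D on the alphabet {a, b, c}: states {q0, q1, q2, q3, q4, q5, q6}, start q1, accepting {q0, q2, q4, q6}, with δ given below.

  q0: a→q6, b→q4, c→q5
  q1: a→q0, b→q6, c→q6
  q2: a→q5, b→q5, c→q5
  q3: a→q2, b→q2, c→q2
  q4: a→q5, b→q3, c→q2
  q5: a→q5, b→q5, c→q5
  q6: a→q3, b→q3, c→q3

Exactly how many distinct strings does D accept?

36

The useful subgraph on states {q0, q1, q2, q3, q4, q6} is acyclic, so L(D) is finite; the longest accepting path visits 5 useful states, giving maximum string length 4.
Counting accepting paths from q1 by length: 3 of length 1, 2 of length 2, 19 of length 3, 12 of length 4. Total 36.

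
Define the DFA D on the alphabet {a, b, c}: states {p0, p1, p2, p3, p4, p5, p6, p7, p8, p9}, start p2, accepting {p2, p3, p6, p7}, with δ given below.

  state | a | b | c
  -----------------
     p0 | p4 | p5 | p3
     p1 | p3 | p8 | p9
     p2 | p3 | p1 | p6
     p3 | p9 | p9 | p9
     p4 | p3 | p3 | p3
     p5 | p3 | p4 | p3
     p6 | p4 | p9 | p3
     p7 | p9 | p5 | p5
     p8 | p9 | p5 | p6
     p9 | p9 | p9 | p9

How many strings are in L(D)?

The useful subgraph on states {p1, p2, p3, p4, p5, p6, p8} is acyclic, so L(D) is finite; the longest accepting path visits 6 useful states, giving maximum string length 5.
Counting accepting paths from p2 by length: 1 of length 0, 2 of length 1, 2 of length 2, 4 of length 3, 3 of length 4, 6 of length 5. Total 18.

18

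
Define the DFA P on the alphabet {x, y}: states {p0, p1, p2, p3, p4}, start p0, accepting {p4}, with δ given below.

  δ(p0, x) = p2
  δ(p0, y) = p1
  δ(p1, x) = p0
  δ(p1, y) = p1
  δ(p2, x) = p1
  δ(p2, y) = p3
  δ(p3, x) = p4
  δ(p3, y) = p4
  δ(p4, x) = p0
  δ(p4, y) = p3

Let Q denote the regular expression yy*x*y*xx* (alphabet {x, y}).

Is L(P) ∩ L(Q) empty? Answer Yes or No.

The string yxxyx is accepted by both P and Q.
Hence L(P) ∩ L(Q) ≠ ∅.

No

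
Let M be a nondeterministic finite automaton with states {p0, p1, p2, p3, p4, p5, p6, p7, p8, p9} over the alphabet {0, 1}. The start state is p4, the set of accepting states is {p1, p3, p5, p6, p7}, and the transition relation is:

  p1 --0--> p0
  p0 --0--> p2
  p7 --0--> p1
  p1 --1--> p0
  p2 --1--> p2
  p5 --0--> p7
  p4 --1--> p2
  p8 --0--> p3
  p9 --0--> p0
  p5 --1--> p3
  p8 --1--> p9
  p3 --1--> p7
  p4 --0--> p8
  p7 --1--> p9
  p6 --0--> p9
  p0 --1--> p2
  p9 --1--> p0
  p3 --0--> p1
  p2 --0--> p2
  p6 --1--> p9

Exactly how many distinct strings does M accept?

The useful subgraph on states {p1, p3, p4, p7, p8} is acyclic, so L(M) is finite; the longest accepting path visits 5 useful states, giving maximum string length 4.
Counting accepting paths from p4 by length: 1 of length 2, 2 of length 3, 1 of length 4. Total 4.

4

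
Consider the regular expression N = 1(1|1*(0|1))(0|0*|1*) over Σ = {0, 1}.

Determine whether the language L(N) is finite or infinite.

The expression contains a Kleene star applied to a subexpression that matches at least one nonempty string, so it matches strings of unbounded length.
Hence L(N) is infinite.

infinite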